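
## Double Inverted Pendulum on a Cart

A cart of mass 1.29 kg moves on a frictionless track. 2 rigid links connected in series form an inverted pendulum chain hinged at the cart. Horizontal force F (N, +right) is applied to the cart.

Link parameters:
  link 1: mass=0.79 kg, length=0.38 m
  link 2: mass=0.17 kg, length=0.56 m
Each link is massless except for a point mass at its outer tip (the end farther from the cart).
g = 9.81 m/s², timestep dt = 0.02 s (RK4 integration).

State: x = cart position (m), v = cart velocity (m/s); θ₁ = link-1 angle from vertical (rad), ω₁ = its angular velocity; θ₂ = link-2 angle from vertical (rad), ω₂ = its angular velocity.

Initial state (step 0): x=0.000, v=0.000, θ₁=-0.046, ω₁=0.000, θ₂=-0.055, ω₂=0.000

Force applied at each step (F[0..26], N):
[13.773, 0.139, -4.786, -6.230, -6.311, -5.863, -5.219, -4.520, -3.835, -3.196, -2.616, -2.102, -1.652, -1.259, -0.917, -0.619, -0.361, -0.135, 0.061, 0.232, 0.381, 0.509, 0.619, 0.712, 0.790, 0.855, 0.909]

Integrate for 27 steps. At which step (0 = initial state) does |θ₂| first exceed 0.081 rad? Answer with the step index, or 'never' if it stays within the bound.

Answer: never

Derivation:
apply F[0]=+13.773 → step 1: x=0.002, v=0.220, θ₁=-0.052, ω₁=-0.603, θ₂=-0.055, ω₂=-0.003
apply F[1]=+0.139 → step 2: x=0.007, v=0.231, θ₁=-0.065, ω₁=-0.661, θ₂=-0.055, ω₂=-0.001
apply F[2]=-4.786 → step 3: x=0.011, v=0.167, θ₁=-0.077, ω₁=-0.531, θ₂=-0.055, ω₂=0.005
apply F[3]=-6.230 → step 4: x=0.013, v=0.082, θ₁=-0.085, ω₁=-0.355, θ₂=-0.055, ω₂=0.017
apply F[4]=-6.311 → step 5: x=0.014, v=-0.002, θ₁=-0.091, ω₁=-0.182, θ₂=-0.054, ω₂=0.031
apply F[5]=-5.863 → step 6: x=0.013, v=-0.079, θ₁=-0.093, ω₁=-0.032, θ₂=-0.054, ω₂=0.048
apply F[6]=-5.219 → step 7: x=0.011, v=-0.146, θ₁=-0.092, ω₁=0.091, θ₂=-0.052, ω₂=0.066
apply F[7]=-4.520 → step 8: x=0.007, v=-0.203, θ₁=-0.090, ω₁=0.188, θ₂=-0.051, ω₂=0.083
apply F[8]=-3.835 → step 9: x=0.003, v=-0.249, θ₁=-0.085, ω₁=0.260, θ₂=-0.049, ω₂=0.099
apply F[9]=-3.196 → step 10: x=-0.002, v=-0.287, θ₁=-0.079, ω₁=0.312, θ₂=-0.047, ω₂=0.113
apply F[10]=-2.616 → step 11: x=-0.009, v=-0.316, θ₁=-0.073, ω₁=0.347, θ₂=-0.045, ω₂=0.126
apply F[11]=-2.102 → step 12: x=-0.015, v=-0.339, θ₁=-0.066, ω₁=0.367, θ₂=-0.042, ω₂=0.137
apply F[12]=-1.652 → step 13: x=-0.022, v=-0.355, θ₁=-0.058, ω₁=0.377, θ₂=-0.039, ω₂=0.147
apply F[13]=-1.259 → step 14: x=-0.029, v=-0.367, θ₁=-0.051, ω₁=0.377, θ₂=-0.036, ω₂=0.154
apply F[14]=-0.917 → step 15: x=-0.037, v=-0.374, θ₁=-0.043, ω₁=0.371, θ₂=-0.033, ω₂=0.159
apply F[15]=-0.619 → step 16: x=-0.044, v=-0.378, θ₁=-0.036, ω₁=0.360, θ₂=-0.030, ω₂=0.162
apply F[16]=-0.361 → step 17: x=-0.052, v=-0.379, θ₁=-0.029, ω₁=0.345, θ₂=-0.027, ω₂=0.164
apply F[17]=-0.135 → step 18: x=-0.059, v=-0.377, θ₁=-0.022, ω₁=0.328, θ₂=-0.023, ω₂=0.164
apply F[18]=+0.061 → step 19: x=-0.067, v=-0.374, θ₁=-0.016, ω₁=0.308, θ₂=-0.020, ω₂=0.163
apply F[19]=+0.232 → step 20: x=-0.074, v=-0.368, θ₁=-0.010, ω₁=0.288, θ₂=-0.017, ω₂=0.161
apply F[20]=+0.381 → step 21: x=-0.082, v=-0.361, θ₁=-0.004, ω₁=0.267, θ₂=-0.014, ω₂=0.157
apply F[21]=+0.509 → step 22: x=-0.089, v=-0.353, θ₁=0.001, ω₁=0.246, θ₂=-0.010, ω₂=0.153
apply F[22]=+0.619 → step 23: x=-0.096, v=-0.344, θ₁=0.006, ω₁=0.225, θ₂=-0.007, ω₂=0.148
apply F[23]=+0.712 → step 24: x=-0.102, v=-0.334, θ₁=0.010, ω₁=0.204, θ₂=-0.004, ω₂=0.142
apply F[24]=+0.790 → step 25: x=-0.109, v=-0.324, θ₁=0.014, ω₁=0.184, θ₂=-0.002, ω₂=0.136
apply F[25]=+0.855 → step 26: x=-0.115, v=-0.313, θ₁=0.017, ω₁=0.165, θ₂=0.001, ω₂=0.129
apply F[26]=+0.909 → step 27: x=-0.121, v=-0.301, θ₁=0.020, ω₁=0.147, θ₂=0.003, ω₂=0.122
max |θ₂| = 0.055 ≤ 0.081 over all 28 states.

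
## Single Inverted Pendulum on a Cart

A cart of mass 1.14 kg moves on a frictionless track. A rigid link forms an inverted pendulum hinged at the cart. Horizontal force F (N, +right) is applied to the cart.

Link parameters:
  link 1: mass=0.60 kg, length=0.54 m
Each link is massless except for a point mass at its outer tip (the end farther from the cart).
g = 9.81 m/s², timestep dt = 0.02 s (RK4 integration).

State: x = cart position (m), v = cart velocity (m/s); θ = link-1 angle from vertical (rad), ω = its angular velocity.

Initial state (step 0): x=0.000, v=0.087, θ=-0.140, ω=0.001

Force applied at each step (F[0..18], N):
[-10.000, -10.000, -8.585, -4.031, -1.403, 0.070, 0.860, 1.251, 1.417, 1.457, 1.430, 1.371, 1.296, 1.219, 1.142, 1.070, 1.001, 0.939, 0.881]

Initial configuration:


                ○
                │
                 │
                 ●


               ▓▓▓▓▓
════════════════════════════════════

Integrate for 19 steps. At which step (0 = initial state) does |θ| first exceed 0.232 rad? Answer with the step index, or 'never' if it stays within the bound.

Answer: never

Derivation:
apply F[0]=-10.000 → step 1: x=0.000, v=-0.073, θ=-0.138, ω=0.243
apply F[1]=-10.000 → step 2: x=-0.003, v=-0.233, θ=-0.130, ω=0.489
apply F[2]=-8.585 → step 3: x=-0.009, v=-0.370, θ=-0.118, ω=0.696
apply F[3]=-4.031 → step 4: x=-0.017, v=-0.429, θ=-0.104, ω=0.764
apply F[4]=-1.403 → step 5: x=-0.026, v=-0.444, θ=-0.089, ω=0.757
apply F[5]=+0.070 → step 6: x=-0.034, v=-0.435, θ=-0.074, ω=0.710
apply F[6]=+0.860 → step 7: x=-0.043, v=-0.413, θ=-0.060, ω=0.646
apply F[7]=+1.251 → step 8: x=-0.051, v=-0.386, θ=-0.048, ω=0.575
apply F[8]=+1.417 → step 9: x=-0.058, v=-0.357, θ=-0.037, ω=0.506
apply F[9]=+1.457 → step 10: x=-0.065, v=-0.328, θ=-0.028, ω=0.441
apply F[10]=+1.430 → step 11: x=-0.071, v=-0.300, θ=-0.020, ω=0.381
apply F[11]=+1.371 → step 12: x=-0.077, v=-0.275, θ=-0.013, ω=0.328
apply F[12]=+1.296 → step 13: x=-0.082, v=-0.251, θ=-0.007, ω=0.280
apply F[13]=+1.219 → step 14: x=-0.087, v=-0.229, θ=-0.001, ω=0.239
apply F[14]=+1.142 → step 15: x=-0.092, v=-0.209, θ=0.003, ω=0.202
apply F[15]=+1.070 → step 16: x=-0.096, v=-0.191, θ=0.007, ω=0.170
apply F[16]=+1.001 → step 17: x=-0.099, v=-0.174, θ=0.010, ω=0.142
apply F[17]=+0.939 → step 18: x=-0.103, v=-0.159, θ=0.012, ω=0.118
apply F[18]=+0.881 → step 19: x=-0.106, v=-0.145, θ=0.015, ω=0.097
max |θ| = 0.140 ≤ 0.232 over all 20 states.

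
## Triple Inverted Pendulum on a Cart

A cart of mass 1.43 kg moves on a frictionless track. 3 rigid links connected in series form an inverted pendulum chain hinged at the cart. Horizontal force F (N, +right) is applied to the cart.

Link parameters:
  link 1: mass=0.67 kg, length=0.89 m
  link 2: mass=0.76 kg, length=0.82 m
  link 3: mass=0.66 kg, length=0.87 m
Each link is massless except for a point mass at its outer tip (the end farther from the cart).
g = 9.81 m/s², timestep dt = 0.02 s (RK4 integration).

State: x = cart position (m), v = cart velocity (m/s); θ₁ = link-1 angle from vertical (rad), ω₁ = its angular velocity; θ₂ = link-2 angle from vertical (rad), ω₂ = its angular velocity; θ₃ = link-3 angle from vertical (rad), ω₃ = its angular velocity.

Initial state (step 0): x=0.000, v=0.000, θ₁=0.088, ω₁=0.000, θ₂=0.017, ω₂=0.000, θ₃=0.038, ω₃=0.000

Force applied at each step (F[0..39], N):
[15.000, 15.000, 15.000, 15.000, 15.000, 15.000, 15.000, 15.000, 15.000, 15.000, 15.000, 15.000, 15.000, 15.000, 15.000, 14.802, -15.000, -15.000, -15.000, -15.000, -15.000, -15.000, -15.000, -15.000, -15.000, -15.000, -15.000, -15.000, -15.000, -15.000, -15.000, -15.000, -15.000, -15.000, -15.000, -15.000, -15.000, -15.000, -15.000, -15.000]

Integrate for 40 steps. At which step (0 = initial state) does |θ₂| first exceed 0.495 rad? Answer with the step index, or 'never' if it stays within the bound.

Answer: never

Derivation:
apply F[0]=+15.000 → step 1: x=0.002, v=0.183, θ₁=0.086, ω₁=-0.151, θ₂=0.016, ω₂=-0.061, θ₃=0.038, ω₃=0.010
apply F[1]=+15.000 → step 2: x=0.007, v=0.367, θ₁=0.082, ω₁=-0.304, θ₂=0.015, ω₂=-0.120, θ₃=0.038, ω₃=0.020
apply F[2]=+15.000 → step 3: x=0.017, v=0.554, θ₁=0.074, ω₁=-0.464, θ₂=0.012, ω₂=-0.177, θ₃=0.039, ω₃=0.031
apply F[3]=+15.000 → step 4: x=0.029, v=0.743, θ₁=0.063, ω₁=-0.633, θ₂=0.008, ω₂=-0.228, θ₃=0.040, ω₃=0.044
apply F[4]=+15.000 → step 5: x=0.046, v=0.937, θ₁=0.049, ω₁=-0.814, θ₂=0.003, ω₂=-0.274, θ₃=0.041, ω₃=0.058
apply F[5]=+15.000 → step 6: x=0.067, v=1.135, θ₁=0.031, ω₁=-1.010, θ₂=-0.003, ω₂=-0.311, θ₃=0.042, ω₃=0.075
apply F[6]=+15.000 → step 7: x=0.092, v=1.340, θ₁=0.008, ω₁=-1.224, θ₂=-0.010, ω₂=-0.338, θ₃=0.044, ω₃=0.093
apply F[7]=+15.000 → step 8: x=0.121, v=1.551, θ₁=-0.018, ω₁=-1.459, θ₂=-0.017, ω₂=-0.353, θ₃=0.046, ω₃=0.113
apply F[8]=+15.000 → step 9: x=0.154, v=1.768, θ₁=-0.050, ω₁=-1.714, θ₂=-0.024, ω₂=-0.356, θ₃=0.048, ω₃=0.134
apply F[9]=+15.000 → step 10: x=0.191, v=1.989, θ₁=-0.087, ω₁=-1.988, θ₂=-0.031, ω₂=-0.348, θ₃=0.051, ω₃=0.153
apply F[10]=+15.000 → step 11: x=0.233, v=2.212, θ₁=-0.130, ω₁=-2.276, θ₂=-0.038, ω₂=-0.331, θ₃=0.054, ω₃=0.169
apply F[11]=+15.000 → step 12: x=0.280, v=2.434, θ₁=-0.178, ω₁=-2.569, θ₂=-0.044, ω₂=-0.315, θ₃=0.058, ω₃=0.180
apply F[12]=+15.000 → step 13: x=0.331, v=2.648, θ₁=-0.232, ω₁=-2.855, θ₂=-0.050, ω₂=-0.308, θ₃=0.061, ω₃=0.183
apply F[13]=+15.000 → step 14: x=0.386, v=2.849, θ₁=-0.292, ω₁=-3.120, θ₂=-0.057, ω₂=-0.322, θ₃=0.065, ω₃=0.178
apply F[14]=+15.000 → step 15: x=0.445, v=3.034, θ₁=-0.357, ω₁=-3.355, θ₂=-0.064, ω₂=-0.368, θ₃=0.068, ω₃=0.163
apply F[15]=+14.802 → step 16: x=0.507, v=3.198, θ₁=-0.426, ω₁=-3.552, θ₂=-0.072, ω₂=-0.452, θ₃=0.072, ω₃=0.142
apply F[16]=-15.000 → step 17: x=0.569, v=3.007, θ₁=-0.496, ω₁=-3.482, θ₂=-0.080, ω₂=-0.414, θ₃=0.074, ω₃=0.150
apply F[17]=-15.000 → step 18: x=0.627, v=2.823, θ₁=-0.566, ω₁=-3.445, θ₂=-0.088, ω₂=-0.363, θ₃=0.078, ω₃=0.160
apply F[18]=-15.000 → step 19: x=0.682, v=2.641, θ₁=-0.634, ω₁=-3.435, θ₂=-0.095, ω₂=-0.304, θ₃=0.081, ω₃=0.171
apply F[19]=-15.000 → step 20: x=0.733, v=2.461, θ₁=-0.703, ω₁=-3.448, θ₂=-0.100, ω₂=-0.241, θ₃=0.084, ω₃=0.181
apply F[20]=-15.000 → step 21: x=0.780, v=2.281, θ₁=-0.772, ω₁=-3.480, θ₂=-0.104, ω₂=-0.178, θ₃=0.088, ω₃=0.191
apply F[21]=-15.000 → step 22: x=0.824, v=2.098, θ₁=-0.843, ω₁=-3.527, θ₂=-0.107, ω₂=-0.119, θ₃=0.092, ω₃=0.199
apply F[22]=-15.000 → step 23: x=0.864, v=1.912, θ₁=-0.914, ω₁=-3.588, θ₂=-0.109, ω₂=-0.066, θ₃=0.096, ω₃=0.205
apply F[23]=-15.000 → step 24: x=0.901, v=1.722, θ₁=-0.986, ω₁=-3.661, θ₂=-0.110, ω₂=-0.022, θ₃=0.100, ω₃=0.210
apply F[24]=-15.000 → step 25: x=0.933, v=1.526, θ₁=-1.060, ω₁=-3.747, θ₂=-0.110, ω₂=0.009, θ₃=0.104, ω₃=0.213
apply F[25]=-15.000 → step 26: x=0.962, v=1.323, θ₁=-1.136, ω₁=-3.845, θ₂=-0.110, ω₂=0.026, θ₃=0.109, ω₃=0.214
apply F[26]=-15.000 → step 27: x=0.986, v=1.112, θ₁=-1.214, ω₁=-3.957, θ₂=-0.109, ω₂=0.024, θ₃=0.113, ω₃=0.214
apply F[27]=-15.000 → step 28: x=1.006, v=0.893, θ₁=-1.294, ω₁=-4.083, θ₂=-0.109, ω₂=0.002, θ₃=0.117, ω₃=0.213
apply F[28]=-15.000 → step 29: x=1.022, v=0.664, θ₁=-1.377, ω₁=-4.228, θ₂=-0.109, ω₂=-0.045, θ₃=0.121, ω₃=0.210
apply F[29]=-15.000 → step 30: x=1.033, v=0.424, θ₁=-1.464, ω₁=-4.392, θ₂=-0.111, ω₂=-0.122, θ₃=0.126, ω₃=0.208
apply F[30]=-15.000 → step 31: x=1.038, v=0.170, θ₁=-1.553, ω₁=-4.582, θ₂=-0.115, ω₂=-0.234, θ₃=0.130, ω₃=0.205
apply F[31]=-15.000 → step 32: x=1.039, v=-0.100, θ₁=-1.647, ω₁=-4.802, θ₂=-0.121, ω₂=-0.389, θ₃=0.134, ω₃=0.203
apply F[32]=-15.000 → step 33: x=1.034, v=-0.389, θ₁=-1.746, ω₁=-5.058, θ₂=-0.130, ω₂=-0.596, θ₃=0.138, ω₃=0.202
apply F[33]=-15.000 → step 34: x=1.024, v=-0.700, θ₁=-1.850, ω₁=-5.360, θ₂=-0.145, ω₂=-0.868, θ₃=0.142, ω₃=0.204
apply F[34]=-15.000 → step 35: x=1.006, v=-1.040, θ₁=-1.960, ω₁=-5.719, θ₂=-0.166, ω₂=-1.223, θ₃=0.146, ω₃=0.211
apply F[35]=-15.000 → step 36: x=0.982, v=-1.413, θ₁=-2.079, ω₁=-6.148, θ₂=-0.195, ω₂=-1.684, θ₃=0.150, ω₃=0.226
apply F[36]=-15.000 → step 37: x=0.949, v=-1.825, θ₁=-2.207, ω₁=-6.665, θ₂=-0.234, ω₂=-2.285, θ₃=0.155, ω₃=0.254
apply F[37]=-15.000 → step 38: x=0.908, v=-2.282, θ₁=-2.346, ω₁=-7.286, θ₂=-0.287, ω₂=-3.072, θ₃=0.161, ω₃=0.303
apply F[38]=-15.000 → step 39: x=0.858, v=-2.783, θ₁=-2.499, ω₁=-8.021, θ₂=-0.358, ω₂=-4.101, θ₃=0.168, ω₃=0.385
apply F[39]=-15.000 → step 40: x=0.797, v=-3.309, θ₁=-2.668, ω₁=-8.848, θ₂=-0.453, ω₂=-5.434, θ₃=0.176, ω₃=0.510
max |θ₂| = 0.453 ≤ 0.495 over all 41 states.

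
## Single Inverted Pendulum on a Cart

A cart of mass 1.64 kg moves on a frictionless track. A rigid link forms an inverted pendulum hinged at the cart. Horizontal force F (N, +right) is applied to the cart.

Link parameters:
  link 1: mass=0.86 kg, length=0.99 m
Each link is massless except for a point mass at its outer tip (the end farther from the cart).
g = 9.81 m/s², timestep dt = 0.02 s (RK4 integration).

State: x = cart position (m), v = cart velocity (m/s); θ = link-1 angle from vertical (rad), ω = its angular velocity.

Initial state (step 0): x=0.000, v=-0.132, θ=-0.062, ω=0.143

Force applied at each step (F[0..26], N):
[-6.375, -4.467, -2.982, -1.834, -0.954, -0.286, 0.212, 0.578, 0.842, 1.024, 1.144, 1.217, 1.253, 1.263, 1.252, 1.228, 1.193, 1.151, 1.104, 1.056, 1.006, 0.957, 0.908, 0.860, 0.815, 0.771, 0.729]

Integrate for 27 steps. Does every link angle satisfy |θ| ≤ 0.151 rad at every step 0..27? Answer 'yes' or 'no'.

apply F[0]=-6.375 → step 1: x=-0.003, v=-0.203, θ=-0.059, ω=0.203
apply F[1]=-4.467 → step 2: x=-0.008, v=-0.252, θ=-0.054, ω=0.241
apply F[2]=-2.982 → step 3: x=-0.013, v=-0.283, θ=-0.049, ω=0.262
apply F[3]=-1.834 → step 4: x=-0.019, v=-0.301, θ=-0.044, ω=0.271
apply F[4]=-0.954 → step 5: x=-0.025, v=-0.308, θ=-0.038, ω=0.270
apply F[5]=-0.286 → step 6: x=-0.031, v=-0.308, θ=-0.033, ω=0.263
apply F[6]=+0.212 → step 7: x=-0.037, v=-0.302, θ=-0.028, ω=0.251
apply F[7]=+0.578 → step 8: x=-0.043, v=-0.293, θ=-0.023, ω=0.236
apply F[8]=+0.842 → step 9: x=-0.049, v=-0.280, θ=-0.018, ω=0.220
apply F[9]=+1.024 → step 10: x=-0.055, v=-0.266, θ=-0.014, ω=0.202
apply F[10]=+1.144 → step 11: x=-0.060, v=-0.251, θ=-0.010, ω=0.184
apply F[11]=+1.217 → step 12: x=-0.065, v=-0.235, θ=-0.007, ω=0.167
apply F[12]=+1.253 → step 13: x=-0.069, v=-0.219, θ=-0.004, ω=0.150
apply F[13]=+1.263 → step 14: x=-0.073, v=-0.204, θ=-0.001, ω=0.133
apply F[14]=+1.252 → step 15: x=-0.077, v=-0.189, θ=0.002, ω=0.118
apply F[15]=+1.228 → step 16: x=-0.081, v=-0.174, θ=0.004, ω=0.104
apply F[16]=+1.193 → step 17: x=-0.084, v=-0.160, θ=0.006, ω=0.091
apply F[17]=+1.151 → step 18: x=-0.087, v=-0.146, θ=0.007, ω=0.078
apply F[18]=+1.104 → step 19: x=-0.090, v=-0.134, θ=0.009, ω=0.067
apply F[19]=+1.056 → step 20: x=-0.093, v=-0.122, θ=0.010, ω=0.057
apply F[20]=+1.006 → step 21: x=-0.095, v=-0.111, θ=0.011, ω=0.048
apply F[21]=+0.957 → step 22: x=-0.097, v=-0.100, θ=0.012, ω=0.040
apply F[22]=+0.908 → step 23: x=-0.099, v=-0.090, θ=0.013, ω=0.032
apply F[23]=+0.860 → step 24: x=-0.101, v=-0.081, θ=0.013, ω=0.026
apply F[24]=+0.815 → step 25: x=-0.102, v=-0.073, θ=0.014, ω=0.020
apply F[25]=+0.771 → step 26: x=-0.104, v=-0.065, θ=0.014, ω=0.015
apply F[26]=+0.729 → step 27: x=-0.105, v=-0.057, θ=0.014, ω=0.010
Max |angle| over trajectory = 0.062 rad; bound = 0.151 → within bound.

Answer: yes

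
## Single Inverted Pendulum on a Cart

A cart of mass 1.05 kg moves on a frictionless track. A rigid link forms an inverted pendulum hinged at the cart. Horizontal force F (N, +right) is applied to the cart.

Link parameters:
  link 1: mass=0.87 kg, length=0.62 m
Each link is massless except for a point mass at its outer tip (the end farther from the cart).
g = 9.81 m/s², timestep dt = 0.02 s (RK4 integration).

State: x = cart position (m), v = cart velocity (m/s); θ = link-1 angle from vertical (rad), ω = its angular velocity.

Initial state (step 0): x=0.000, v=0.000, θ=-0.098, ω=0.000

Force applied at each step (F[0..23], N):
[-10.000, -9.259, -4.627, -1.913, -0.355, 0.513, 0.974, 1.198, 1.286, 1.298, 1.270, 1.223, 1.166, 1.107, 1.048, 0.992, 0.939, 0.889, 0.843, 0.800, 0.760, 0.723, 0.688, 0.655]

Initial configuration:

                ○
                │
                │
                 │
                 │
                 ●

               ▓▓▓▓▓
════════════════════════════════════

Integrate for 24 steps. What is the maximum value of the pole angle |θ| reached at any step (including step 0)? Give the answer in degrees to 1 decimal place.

Answer: 5.6°

Derivation:
apply F[0]=-10.000 → step 1: x=-0.002, v=-0.173, θ=-0.096, ω=0.248
apply F[1]=-9.259 → step 2: x=-0.007, v=-0.334, θ=-0.088, ω=0.476
apply F[2]=-4.627 → step 3: x=-0.014, v=-0.408, θ=-0.078, ω=0.570
apply F[3]=-1.913 → step 4: x=-0.023, v=-0.433, θ=-0.066, ω=0.587
apply F[4]=-0.355 → step 5: x=-0.031, v=-0.430, θ=-0.055, ω=0.563
apply F[5]=+0.513 → step 6: x=-0.040, v=-0.413, θ=-0.044, ω=0.519
apply F[6]=+0.974 → step 7: x=-0.048, v=-0.388, θ=-0.034, ω=0.467
apply F[7]=+1.198 → step 8: x=-0.055, v=-0.361, θ=-0.025, ω=0.413
apply F[8]=+1.286 → step 9: x=-0.062, v=-0.333, θ=-0.018, ω=0.361
apply F[9]=+1.298 → step 10: x=-0.068, v=-0.306, θ=-0.011, ω=0.313
apply F[10]=+1.270 → step 11: x=-0.074, v=-0.280, θ=-0.005, ω=0.270
apply F[11]=+1.223 → step 12: x=-0.080, v=-0.256, θ=-0.000, ω=0.231
apply F[12]=+1.166 → step 13: x=-0.085, v=-0.235, θ=0.004, ω=0.196
apply F[13]=+1.107 → step 14: x=-0.089, v=-0.214, θ=0.008, ω=0.166
apply F[14]=+1.048 → step 15: x=-0.093, v=-0.196, θ=0.011, ω=0.139
apply F[15]=+0.992 → step 16: x=-0.097, v=-0.179, θ=0.013, ω=0.116
apply F[16]=+0.939 → step 17: x=-0.100, v=-0.164, θ=0.016, ω=0.095
apply F[17]=+0.889 → step 18: x=-0.104, v=-0.149, θ=0.017, ω=0.077
apply F[18]=+0.843 → step 19: x=-0.106, v=-0.136, θ=0.019, ω=0.062
apply F[19]=+0.800 → step 20: x=-0.109, v=-0.124, θ=0.020, ω=0.048
apply F[20]=+0.760 → step 21: x=-0.111, v=-0.113, θ=0.021, ω=0.037
apply F[21]=+0.723 → step 22: x=-0.114, v=-0.103, θ=0.021, ω=0.027
apply F[22]=+0.688 → step 23: x=-0.115, v=-0.093, θ=0.022, ω=0.018
apply F[23]=+0.655 → step 24: x=-0.117, v=-0.084, θ=0.022, ω=0.011
Max |angle| over trajectory = 0.098 rad = 5.6°.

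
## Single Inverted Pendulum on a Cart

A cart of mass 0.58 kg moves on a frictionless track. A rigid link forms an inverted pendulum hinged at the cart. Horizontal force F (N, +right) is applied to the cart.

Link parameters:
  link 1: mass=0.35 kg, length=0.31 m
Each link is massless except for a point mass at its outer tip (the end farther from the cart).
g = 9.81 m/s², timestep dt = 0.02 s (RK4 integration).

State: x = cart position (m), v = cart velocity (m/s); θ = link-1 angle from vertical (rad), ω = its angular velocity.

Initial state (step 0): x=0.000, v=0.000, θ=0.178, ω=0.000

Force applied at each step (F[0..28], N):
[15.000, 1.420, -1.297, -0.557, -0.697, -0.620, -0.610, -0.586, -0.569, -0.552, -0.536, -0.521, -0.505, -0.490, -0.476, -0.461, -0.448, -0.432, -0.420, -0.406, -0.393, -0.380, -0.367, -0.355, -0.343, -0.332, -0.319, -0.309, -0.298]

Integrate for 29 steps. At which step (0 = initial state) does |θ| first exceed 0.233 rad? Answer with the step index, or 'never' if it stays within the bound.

apply F[0]=+15.000 → step 1: x=0.005, v=0.489, θ=0.164, ω=-1.444
apply F[1]=+1.420 → step 2: x=0.015, v=0.521, θ=0.135, ω=-1.453
apply F[2]=-1.297 → step 3: x=0.025, v=0.464, θ=0.108, ω=-1.192
apply F[3]=-0.557 → step 4: x=0.034, v=0.434, θ=0.086, ω=-1.035
apply F[4]=-0.697 → step 5: x=0.042, v=0.401, θ=0.067, ω=-0.882
apply F[5]=-0.620 → step 6: x=0.050, v=0.373, θ=0.051, ω=-0.754
apply F[6]=-0.610 → step 7: x=0.057, v=0.347, θ=0.037, ω=-0.643
apply F[7]=-0.586 → step 8: x=0.064, v=0.323, θ=0.025, ω=-0.547
apply F[8]=-0.569 → step 9: x=0.070, v=0.301, θ=0.015, ω=-0.464
apply F[9]=-0.552 → step 10: x=0.076, v=0.281, θ=0.006, ω=-0.392
apply F[10]=-0.536 → step 11: x=0.081, v=0.262, θ=-0.001, ω=-0.330
apply F[11]=-0.521 → step 12: x=0.086, v=0.245, θ=-0.007, ω=-0.276
apply F[12]=-0.505 → step 13: x=0.091, v=0.228, θ=-0.012, ω=-0.230
apply F[13]=-0.490 → step 14: x=0.095, v=0.213, θ=-0.016, ω=-0.190
apply F[14]=-0.476 → step 15: x=0.100, v=0.199, θ=-0.020, ω=-0.155
apply F[15]=-0.461 → step 16: x=0.103, v=0.185, θ=-0.023, ω=-0.126
apply F[16]=-0.448 → step 17: x=0.107, v=0.173, θ=-0.025, ω=-0.100
apply F[17]=-0.432 → step 18: x=0.110, v=0.161, θ=-0.027, ω=-0.078
apply F[18]=-0.420 → step 19: x=0.113, v=0.150, θ=-0.028, ω=-0.059
apply F[19]=-0.406 → step 20: x=0.116, v=0.139, θ=-0.029, ω=-0.043
apply F[20]=-0.393 → step 21: x=0.119, v=0.129, θ=-0.030, ω=-0.029
apply F[21]=-0.380 → step 22: x=0.121, v=0.120, θ=-0.030, ω=-0.018
apply F[22]=-0.367 → step 23: x=0.124, v=0.110, θ=-0.030, ω=-0.008
apply F[23]=-0.355 → step 24: x=0.126, v=0.102, θ=-0.031, ω=0.001
apply F[24]=-0.343 → step 25: x=0.128, v=0.094, θ=-0.030, ω=0.008
apply F[25]=-0.332 → step 26: x=0.130, v=0.086, θ=-0.030, ω=0.014
apply F[26]=-0.319 → step 27: x=0.131, v=0.078, θ=-0.030, ω=0.019
apply F[27]=-0.309 → step 28: x=0.133, v=0.071, θ=-0.029, ω=0.023
apply F[28]=-0.298 → step 29: x=0.134, v=0.064, θ=-0.029, ω=0.027
max |θ| = 0.178 ≤ 0.233 over all 30 states.

Answer: never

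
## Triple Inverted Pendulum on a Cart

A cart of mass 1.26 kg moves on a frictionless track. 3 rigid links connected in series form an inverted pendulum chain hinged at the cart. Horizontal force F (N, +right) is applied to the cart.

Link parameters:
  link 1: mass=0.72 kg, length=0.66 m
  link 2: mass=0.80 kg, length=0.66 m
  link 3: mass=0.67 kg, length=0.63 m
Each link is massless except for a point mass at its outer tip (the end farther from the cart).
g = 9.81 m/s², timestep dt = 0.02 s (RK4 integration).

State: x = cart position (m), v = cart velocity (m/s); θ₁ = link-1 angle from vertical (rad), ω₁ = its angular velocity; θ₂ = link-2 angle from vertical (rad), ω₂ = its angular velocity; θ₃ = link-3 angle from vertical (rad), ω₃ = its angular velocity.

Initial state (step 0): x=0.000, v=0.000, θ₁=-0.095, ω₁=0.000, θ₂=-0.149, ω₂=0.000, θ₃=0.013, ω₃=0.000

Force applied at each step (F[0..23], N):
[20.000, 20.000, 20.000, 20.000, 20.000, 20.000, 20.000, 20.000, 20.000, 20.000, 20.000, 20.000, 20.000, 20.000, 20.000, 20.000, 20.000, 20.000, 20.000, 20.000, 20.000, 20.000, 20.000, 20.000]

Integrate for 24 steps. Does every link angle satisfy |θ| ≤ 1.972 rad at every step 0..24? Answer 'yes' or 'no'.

Answer: yes

Derivation:
apply F[0]=+20.000 → step 1: x=0.003, v=0.344, θ₁=-0.100, ω₁=-0.522, θ₂=-0.150, ω₂=-0.070, θ₃=0.014, ω₃=0.074
apply F[1]=+20.000 → step 2: x=0.014, v=0.689, θ₁=-0.116, ω₁=-1.053, θ₂=-0.152, ω₂=-0.129, θ₃=0.016, ω₃=0.144
apply F[2]=+20.000 → step 3: x=0.031, v=1.034, θ₁=-0.142, ω₁=-1.600, θ₂=-0.155, ω₂=-0.170, θ₃=0.019, ω₃=0.205
apply F[3]=+20.000 → step 4: x=0.055, v=1.376, θ₁=-0.180, ω₁=-2.160, θ₂=-0.158, ω₂=-0.188, θ₃=0.024, ω₃=0.251
apply F[4]=+20.000 → step 5: x=0.086, v=1.709, θ₁=-0.229, ω₁=-2.719, θ₂=-0.162, ω₂=-0.190, θ₃=0.029, ω₃=0.274
apply F[5]=+20.000 → step 6: x=0.123, v=2.022, θ₁=-0.289, ω₁=-3.251, θ₂=-0.166, ω₂=-0.193, θ₃=0.035, ω₃=0.269
apply F[6]=+20.000 → step 7: x=0.167, v=2.305, θ₁=-0.358, ω₁=-3.723, θ₂=-0.170, ω₂=-0.222, θ₃=0.040, ω₃=0.233
apply F[7]=+20.000 → step 8: x=0.215, v=2.552, θ₁=-0.437, ω₁=-4.112, θ₂=-0.175, ω₂=-0.304, θ₃=0.044, ω₃=0.170
apply F[8]=+20.000 → step 9: x=0.268, v=2.760, θ₁=-0.522, ω₁=-4.411, θ₂=-0.183, ω₂=-0.454, θ₃=0.047, ω₃=0.087
apply F[9]=+20.000 → step 10: x=0.325, v=2.934, θ₁=-0.613, ω₁=-4.631, θ₂=-0.194, ω₂=-0.676, θ₃=0.047, ω₃=-0.009
apply F[10]=+20.000 → step 11: x=0.386, v=3.078, θ₁=-0.707, ω₁=-4.786, θ₂=-0.210, ω₂=-0.963, θ₃=0.046, ω₃=-0.114
apply F[11]=+20.000 → step 12: x=0.448, v=3.198, θ₁=-0.804, ω₁=-4.893, θ₂=-0.233, ω₂=-1.306, θ₃=0.043, ω₃=-0.226
apply F[12]=+20.000 → step 13: x=0.513, v=3.297, θ₁=-0.903, ω₁=-4.962, θ₂=-0.263, ω₂=-1.694, θ₃=0.037, ω₃=-0.344
apply F[13]=+20.000 → step 14: x=0.580, v=3.378, θ₁=-1.002, ω₁=-4.999, θ₂=-0.301, ω₂=-2.120, θ₃=0.029, ω₃=-0.474
apply F[14]=+20.000 → step 15: x=0.648, v=3.442, θ₁=-1.102, ω₁=-5.007, θ₂=-0.348, ω₂=-2.575, θ₃=0.018, ω₃=-0.617
apply F[15]=+20.000 → step 16: x=0.718, v=3.492, θ₁=-1.202, ω₁=-4.985, θ₂=-0.404, ω₂=-3.052, θ₃=0.004, ω₃=-0.782
apply F[16]=+20.000 → step 17: x=0.788, v=3.528, θ₁=-1.302, ω₁=-4.929, θ₂=-0.470, ω₂=-3.545, θ₃=-0.013, ω₃=-0.974
apply F[17]=+20.000 → step 18: x=0.859, v=3.553, θ₁=-1.399, ω₁=-4.836, θ₂=-0.546, ω₂=-4.047, θ₃=-0.035, ω₃=-1.204
apply F[18]=+20.000 → step 19: x=0.930, v=3.566, θ₁=-1.495, ω₁=-4.700, θ₂=-0.632, ω₂=-4.551, θ₃=-0.062, ω₃=-1.481
apply F[19]=+20.000 → step 20: x=1.001, v=3.570, θ₁=-1.587, ω₁=-4.518, θ₂=-0.728, ω₂=-5.049, θ₃=-0.095, ω₃=-1.818
apply F[20]=+20.000 → step 21: x=1.073, v=3.564, θ₁=-1.675, ω₁=-4.288, θ₂=-0.834, ω₂=-5.534, θ₃=-0.135, ω₃=-2.227
apply F[21]=+20.000 → step 22: x=1.144, v=3.547, θ₁=-1.758, ω₁=-4.009, θ₂=-0.949, ω₂=-5.997, θ₃=-0.184, ω₃=-2.721
apply F[22]=+20.000 → step 23: x=1.215, v=3.519, θ₁=-1.835, ω₁=-3.687, θ₂=-1.073, ω₂=-6.427, θ₃=-0.245, ω₃=-3.313
apply F[23]=+20.000 → step 24: x=1.285, v=3.475, θ₁=-1.905, ω₁=-3.333, θ₂=-1.206, ω₂=-6.810, θ₃=-0.318, ω₃=-4.017
Max |angle| over trajectory = 1.905 rad; bound = 1.972 → within bound.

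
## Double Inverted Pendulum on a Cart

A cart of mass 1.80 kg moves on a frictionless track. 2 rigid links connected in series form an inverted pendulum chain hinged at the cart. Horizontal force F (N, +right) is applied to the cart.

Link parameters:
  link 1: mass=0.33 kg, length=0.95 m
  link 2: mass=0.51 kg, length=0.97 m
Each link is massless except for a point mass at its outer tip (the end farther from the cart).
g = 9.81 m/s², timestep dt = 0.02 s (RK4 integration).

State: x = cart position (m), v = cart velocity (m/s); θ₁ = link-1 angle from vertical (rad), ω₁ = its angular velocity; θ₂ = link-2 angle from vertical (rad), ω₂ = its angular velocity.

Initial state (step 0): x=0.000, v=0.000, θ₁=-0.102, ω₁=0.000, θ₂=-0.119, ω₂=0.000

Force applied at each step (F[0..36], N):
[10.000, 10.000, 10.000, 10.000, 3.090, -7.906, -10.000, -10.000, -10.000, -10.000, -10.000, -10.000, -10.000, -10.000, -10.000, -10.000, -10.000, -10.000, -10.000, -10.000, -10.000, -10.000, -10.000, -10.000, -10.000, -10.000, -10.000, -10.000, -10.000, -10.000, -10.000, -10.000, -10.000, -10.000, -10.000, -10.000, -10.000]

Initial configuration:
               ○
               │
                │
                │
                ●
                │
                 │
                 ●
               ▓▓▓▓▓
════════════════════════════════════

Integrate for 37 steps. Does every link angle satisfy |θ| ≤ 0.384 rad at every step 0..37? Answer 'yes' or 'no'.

Answer: no

Derivation:
apply F[0]=+10.000 → step 1: x=0.001, v=0.120, θ₁=-0.103, ω₁=-0.142, θ₂=-0.119, ω₂=-0.008
apply F[1]=+10.000 → step 2: x=0.005, v=0.240, θ₁=-0.108, ω₁=-0.285, θ₂=-0.119, ω₂=-0.015
apply F[2]=+10.000 → step 3: x=0.011, v=0.360, θ₁=-0.115, ω₁=-0.431, θ₂=-0.120, ω₂=-0.019
apply F[3]=+10.000 → step 4: x=0.019, v=0.481, θ₁=-0.125, ω₁=-0.582, θ₂=-0.120, ω₂=-0.019
apply F[4]=+3.090 → step 5: x=0.029, v=0.526, θ₁=-0.137, ω₁=-0.660, θ₂=-0.120, ω₂=-0.013
apply F[5]=-7.906 → step 6: x=0.039, v=0.452, θ₁=-0.150, ω₁=-0.619, θ₂=-0.121, ω₂=-0.001
apply F[6]=-10.000 → step 7: x=0.047, v=0.355, θ₁=-0.162, ω₁=-0.563, θ₂=-0.120, ω₂=0.017
apply F[7]=-10.000 → step 8: x=0.053, v=0.260, θ₁=-0.173, ω₁=-0.514, θ₂=-0.120, ω₂=0.043
apply F[8]=-10.000 → step 9: x=0.058, v=0.166, θ₁=-0.183, ω₁=-0.472, θ₂=-0.119, ω₂=0.074
apply F[9]=-10.000 → step 10: x=0.060, v=0.072, θ₁=-0.192, ω₁=-0.437, θ₂=-0.117, ω₂=0.111
apply F[10]=-10.000 → step 11: x=0.060, v=-0.020, θ₁=-0.200, ω₁=-0.408, θ₂=-0.114, ω₂=0.154
apply F[11]=-10.000 → step 12: x=0.059, v=-0.112, θ₁=-0.208, ω₁=-0.386, θ₂=-0.111, ω₂=0.203
apply F[12]=-10.000 → step 13: x=0.056, v=-0.203, θ₁=-0.216, ω₁=-0.369, θ₂=-0.106, ω₂=0.259
apply F[13]=-10.000 → step 14: x=0.051, v=-0.293, θ₁=-0.223, ω₁=-0.359, θ₂=-0.100, ω₂=0.321
apply F[14]=-10.000 → step 15: x=0.044, v=-0.383, θ₁=-0.230, ω₁=-0.355, θ₂=-0.093, ω₂=0.389
apply F[15]=-10.000 → step 16: x=0.036, v=-0.473, θ₁=-0.237, ω₁=-0.358, θ₂=-0.085, ω₂=0.465
apply F[16]=-10.000 → step 17: x=0.025, v=-0.562, θ₁=-0.244, ω₁=-0.366, θ₂=-0.074, ω₂=0.548
apply F[17]=-10.000 → step 18: x=0.013, v=-0.651, θ₁=-0.252, ω₁=-0.382, θ₂=-0.063, ω₂=0.640
apply F[18]=-10.000 → step 19: x=-0.001, v=-0.739, θ₁=-0.260, ω₁=-0.403, θ₂=-0.049, ω₂=0.740
apply F[19]=-10.000 → step 20: x=-0.016, v=-0.827, θ₁=-0.268, ω₁=-0.431, θ₂=-0.033, ω₂=0.849
apply F[20]=-10.000 → step 21: x=-0.034, v=-0.915, θ₁=-0.277, ω₁=-0.466, θ₂=-0.015, ω₂=0.966
apply F[21]=-10.000 → step 22: x=-0.053, v=-1.004, θ₁=-0.287, ω₁=-0.506, θ₂=0.006, ω₂=1.093
apply F[22]=-10.000 → step 23: x=-0.074, v=-1.092, θ₁=-0.297, ω₁=-0.550, θ₂=0.029, ω₂=1.227
apply F[23]=-10.000 → step 24: x=-0.097, v=-1.181, θ₁=-0.309, ω₁=-0.599, θ₂=0.055, ω₂=1.370
apply F[24]=-10.000 → step 25: x=-0.121, v=-1.270, θ₁=-0.321, ω₁=-0.649, θ₂=0.084, ω₂=1.518
apply F[25]=-10.000 → step 26: x=-0.147, v=-1.360, θ₁=-0.335, ω₁=-0.699, θ₂=0.116, ω₂=1.672
apply F[26]=-10.000 → step 27: x=-0.176, v=-1.451, θ₁=-0.349, ω₁=-0.748, θ₂=0.151, ω₂=1.829
apply F[27]=-10.000 → step 28: x=-0.206, v=-1.542, θ₁=-0.364, ω₁=-0.792, θ₂=0.189, ω₂=1.987
apply F[28]=-10.000 → step 29: x=-0.237, v=-1.635, θ₁=-0.381, ω₁=-0.830, θ₂=0.230, ω₂=2.146
apply F[29]=-10.000 → step 30: x=-0.271, v=-1.728, θ₁=-0.398, ω₁=-0.859, θ₂=0.275, ω₂=2.305
apply F[30]=-10.000 → step 31: x=-0.306, v=-1.822, θ₁=-0.415, ω₁=-0.878, θ₂=0.322, ω₂=2.461
apply F[31]=-10.000 → step 32: x=-0.344, v=-1.917, θ₁=-0.433, ω₁=-0.885, θ₂=0.373, ω₂=2.617
apply F[32]=-10.000 → step 33: x=-0.383, v=-2.012, θ₁=-0.450, ω₁=-0.879, θ₂=0.427, ω₂=2.771
apply F[33]=-10.000 → step 34: x=-0.424, v=-2.108, θ₁=-0.468, ω₁=-0.859, θ₂=0.484, ω₂=2.924
apply F[34]=-10.000 → step 35: x=-0.467, v=-2.204, θ₁=-0.485, ω₁=-0.823, θ₂=0.544, ω₂=3.079
apply F[35]=-10.000 → step 36: x=-0.512, v=-2.300, θ₁=-0.500, ω₁=-0.770, θ₂=0.607, ω₂=3.236
apply F[36]=-10.000 → step 37: x=-0.559, v=-2.396, θ₁=-0.515, ω₁=-0.699, θ₂=0.674, ω₂=3.398
Max |angle| over trajectory = 0.674 rad; bound = 0.384 → exceeded.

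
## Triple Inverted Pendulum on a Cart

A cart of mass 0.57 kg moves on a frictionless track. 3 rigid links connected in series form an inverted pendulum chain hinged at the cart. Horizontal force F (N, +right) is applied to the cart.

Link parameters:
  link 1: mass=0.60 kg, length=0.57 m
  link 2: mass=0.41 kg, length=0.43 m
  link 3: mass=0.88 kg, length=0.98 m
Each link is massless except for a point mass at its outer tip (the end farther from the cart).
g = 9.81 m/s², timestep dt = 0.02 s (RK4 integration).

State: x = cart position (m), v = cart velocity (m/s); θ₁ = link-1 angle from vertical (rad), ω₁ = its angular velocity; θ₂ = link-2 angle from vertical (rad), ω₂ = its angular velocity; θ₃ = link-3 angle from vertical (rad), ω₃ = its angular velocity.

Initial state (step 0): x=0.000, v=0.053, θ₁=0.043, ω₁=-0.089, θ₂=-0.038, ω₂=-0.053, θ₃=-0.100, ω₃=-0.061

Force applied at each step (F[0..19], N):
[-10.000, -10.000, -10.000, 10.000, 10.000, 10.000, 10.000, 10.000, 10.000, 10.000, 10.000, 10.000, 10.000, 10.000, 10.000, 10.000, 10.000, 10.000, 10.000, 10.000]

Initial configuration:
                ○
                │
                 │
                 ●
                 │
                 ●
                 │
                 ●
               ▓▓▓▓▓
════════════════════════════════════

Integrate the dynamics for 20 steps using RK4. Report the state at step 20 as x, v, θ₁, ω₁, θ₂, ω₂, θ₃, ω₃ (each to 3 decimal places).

apply F[0]=-10.000 → step 1: x=-0.003, v=-0.324, θ₁=0.049, ω₁=0.641, θ₂=-0.040, ω₂=-0.106, θ₃=-0.102, ω₃=-0.095
apply F[1]=-10.000 → step 2: x=-0.013, v=-0.704, θ₁=0.069, ω₁=1.385, θ₂=-0.042, ω₂=-0.170, θ₃=-0.104, ω₃=-0.126
apply F[2]=-10.000 → step 3: x=-0.031, v=-1.089, θ₁=0.104, ω₁=2.144, θ₂=-0.046, ω₂=-0.248, θ₃=-0.107, ω₃=-0.150
apply F[3]=+10.000 → step 4: x=-0.050, v=-0.809, θ₁=0.143, ω₁=1.809, θ₂=-0.053, ω₂=-0.417, θ₃=-0.110, ω₃=-0.182
apply F[4]=+10.000 → step 5: x=-0.063, v=-0.554, θ₁=0.177, ω₁=1.566, θ₂=-0.064, ω₂=-0.657, θ₃=-0.114, ω₃=-0.212
apply F[5]=+10.000 → step 6: x=-0.072, v=-0.318, θ₁=0.206, ω₁=1.395, θ₂=-0.080, ω₂=-0.964, θ₃=-0.118, ω₃=-0.237
apply F[6]=+10.000 → step 7: x=-0.076, v=-0.095, θ₁=0.233, ω₁=1.277, θ₂=-0.103, ω₂=-1.334, θ₃=-0.123, ω₃=-0.253
apply F[7]=+10.000 → step 8: x=-0.076, v=0.122, θ₁=0.258, ω₁=1.191, θ₂=-0.133, ω₂=-1.761, θ₃=-0.128, ω₃=-0.257
apply F[8]=+10.000 → step 9: x=-0.071, v=0.337, θ₁=0.281, ω₁=1.118, θ₂=-0.173, ω₂=-2.235, θ₃=-0.133, ω₃=-0.248
apply F[9]=+10.000 → step 10: x=-0.062, v=0.556, θ₁=0.302, ω₁=1.035, θ₂=-0.223, ω₂=-2.744, θ₃=-0.138, ω₃=-0.228
apply F[10]=+10.000 → step 11: x=-0.049, v=0.781, θ₁=0.322, ω₁=0.922, θ₂=-0.283, ω₂=-3.268, θ₃=-0.143, ω₃=-0.200
apply F[11]=+10.000 → step 12: x=-0.031, v=1.015, θ₁=0.339, ω₁=0.761, θ₂=-0.354, ω₂=-3.789, θ₃=-0.146, ω₃=-0.172
apply F[12]=+10.000 → step 13: x=-0.008, v=1.258, θ₁=0.352, ω₁=0.541, θ₂=-0.435, ω₂=-4.291, θ₃=-0.149, ω₃=-0.153
apply F[13]=+10.000 → step 14: x=0.019, v=1.509, θ₁=0.360, ω₁=0.253, θ₂=-0.525, ω₂=-4.762, θ₃=-0.152, ω₃=-0.152
apply F[14]=+10.000 → step 15: x=0.052, v=1.767, θ₁=0.362, ω₁=-0.104, θ₂=-0.625, ω₂=-5.197, θ₃=-0.156, ω₃=-0.176
apply F[15]=+10.000 → step 16: x=0.090, v=2.030, θ₁=0.356, ω₁=-0.531, θ₂=-0.733, ω₂=-5.593, θ₃=-0.160, ω₃=-0.233
apply F[16]=+10.000 → step 17: x=0.133, v=2.300, θ₁=0.340, ω₁=-1.028, θ₂=-0.848, ω₂=-5.949, θ₃=-0.165, ω₃=-0.327
apply F[17]=+10.000 → step 18: x=0.182, v=2.579, θ₁=0.314, ω₁=-1.599, θ₂=-0.971, ω₂=-6.261, θ₃=-0.173, ω₃=-0.460
apply F[18]=+10.000 → step 19: x=0.236, v=2.870, θ₁=0.276, ω₁=-2.244, θ₂=-1.098, ω₂=-6.519, θ₃=-0.184, ω₃=-0.631
apply F[19]=+10.000 → step 20: x=0.297, v=3.178, θ₁=0.224, ω₁=-2.969, θ₂=-1.231, ω₂=-6.702, θ₃=-0.199, ω₃=-0.835

Answer: x=0.297, v=3.178, θ₁=0.224, ω₁=-2.969, θ₂=-1.231, ω₂=-6.702, θ₃=-0.199, ω₃=-0.835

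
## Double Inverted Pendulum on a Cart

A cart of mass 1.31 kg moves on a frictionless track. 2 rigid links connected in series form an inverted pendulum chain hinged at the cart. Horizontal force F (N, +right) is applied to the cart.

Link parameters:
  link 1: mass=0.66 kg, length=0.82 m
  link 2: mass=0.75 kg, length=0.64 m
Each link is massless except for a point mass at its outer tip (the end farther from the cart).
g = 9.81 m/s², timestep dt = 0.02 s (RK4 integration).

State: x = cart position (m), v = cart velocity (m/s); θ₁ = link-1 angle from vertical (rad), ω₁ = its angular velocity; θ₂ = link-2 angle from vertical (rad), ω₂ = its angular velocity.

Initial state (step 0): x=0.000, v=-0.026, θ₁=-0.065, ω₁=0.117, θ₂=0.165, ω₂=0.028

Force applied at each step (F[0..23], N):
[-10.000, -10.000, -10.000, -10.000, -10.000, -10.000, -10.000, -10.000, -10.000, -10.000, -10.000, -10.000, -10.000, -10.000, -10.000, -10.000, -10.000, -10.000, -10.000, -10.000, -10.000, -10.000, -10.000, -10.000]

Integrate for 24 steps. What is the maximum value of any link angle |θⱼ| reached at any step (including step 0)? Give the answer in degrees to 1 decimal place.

apply F[0]=-10.000 → step 1: x=-0.002, v=-0.165, θ₁=-0.062, ω₁=0.212, θ₂=0.167, ω₂=0.174
apply F[1]=-10.000 → step 2: x=-0.007, v=-0.306, θ₁=-0.056, ω₁=0.311, θ₂=0.172, ω₂=0.319
apply F[2]=-10.000 → step 3: x=-0.014, v=-0.448, θ₁=-0.049, ω₁=0.413, θ₂=0.180, ω₂=0.462
apply F[3]=-10.000 → step 4: x=-0.025, v=-0.592, θ₁=-0.040, ω₁=0.521, θ₂=0.190, ω₂=0.604
apply F[4]=-10.000 → step 5: x=-0.038, v=-0.738, θ₁=-0.028, ω₁=0.636, θ₂=0.204, ω₂=0.743
apply F[5]=-10.000 → step 6: x=-0.054, v=-0.886, θ₁=-0.014, ω₁=0.758, θ₂=0.220, ω₂=0.879
apply F[6]=-10.000 → step 7: x=-0.073, v=-1.038, θ₁=0.002, ω₁=0.889, θ₂=0.239, ω₂=1.011
apply F[7]=-10.000 → step 8: x=-0.096, v=-1.192, θ₁=0.021, ω₁=1.032, θ₂=0.261, ω₂=1.138
apply F[8]=-10.000 → step 9: x=-0.121, v=-1.350, θ₁=0.043, ω₁=1.186, θ₂=0.285, ω₂=1.259
apply F[9]=-10.000 → step 10: x=-0.150, v=-1.511, θ₁=0.069, ω₁=1.354, θ₂=0.311, ω₂=1.370
apply F[10]=-10.000 → step 11: x=-0.181, v=-1.675, θ₁=0.098, ω₁=1.536, θ₂=0.339, ω₂=1.471
apply F[11]=-10.000 → step 12: x=-0.217, v=-1.841, θ₁=0.130, ω₁=1.734, θ₂=0.370, ω₂=1.559
apply F[12]=-10.000 → step 13: x=-0.255, v=-2.008, θ₁=0.167, ω₁=1.947, θ₂=0.401, ω₂=1.630
apply F[13]=-10.000 → step 14: x=-0.297, v=-2.175, θ₁=0.208, ω₁=2.174, θ₂=0.435, ω₂=1.684
apply F[14]=-10.000 → step 15: x=-0.342, v=-2.338, θ₁=0.254, ω₁=2.415, θ₂=0.469, ω₂=1.717
apply F[15]=-10.000 → step 16: x=-0.390, v=-2.496, θ₁=0.305, ω₁=2.666, θ₂=0.503, ω₂=1.730
apply F[16]=-10.000 → step 17: x=-0.442, v=-2.645, θ₁=0.361, ω₁=2.923, θ₂=0.538, ω₂=1.723
apply F[17]=-10.000 → step 18: x=-0.496, v=-2.781, θ₁=0.422, ω₁=3.180, θ₂=0.572, ω₂=1.701
apply F[18]=-10.000 → step 19: x=-0.553, v=-2.899, θ₁=0.488, ω₁=3.431, θ₂=0.606, ω₂=1.668
apply F[19]=-10.000 → step 20: x=-0.612, v=-2.996, θ₁=0.559, ω₁=3.670, θ₂=0.639, ω₂=1.635
apply F[20]=-10.000 → step 21: x=-0.673, v=-3.070, θ₁=0.635, ω₁=3.890, θ₂=0.671, ω₂=1.610
apply F[21]=-10.000 → step 22: x=-0.735, v=-3.118, θ₁=0.714, ω₁=4.088, θ₂=0.703, ω₂=1.603
apply F[22]=-10.000 → step 23: x=-0.797, v=-3.140, θ₁=0.798, ω₁=4.263, θ₂=0.735, ω₂=1.625
apply F[23]=-10.000 → step 24: x=-0.860, v=-3.138, θ₁=0.885, ω₁=4.413, θ₂=0.768, ω₂=1.683
Max |angle| over trajectory = 0.885 rad = 50.7°.

Answer: 50.7°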